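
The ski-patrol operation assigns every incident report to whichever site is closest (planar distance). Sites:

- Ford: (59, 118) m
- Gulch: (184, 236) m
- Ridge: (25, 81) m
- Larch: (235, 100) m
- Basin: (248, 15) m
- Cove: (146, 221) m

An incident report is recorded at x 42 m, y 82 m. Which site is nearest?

Ridge

Squared distances to each site:
Ford: 1585.000; Gulch: 43880.000; Ridge: 290.000; Larch: 37573.000; Basin: 46925.000; Cove: 30137.000.
Minimum at Ridge.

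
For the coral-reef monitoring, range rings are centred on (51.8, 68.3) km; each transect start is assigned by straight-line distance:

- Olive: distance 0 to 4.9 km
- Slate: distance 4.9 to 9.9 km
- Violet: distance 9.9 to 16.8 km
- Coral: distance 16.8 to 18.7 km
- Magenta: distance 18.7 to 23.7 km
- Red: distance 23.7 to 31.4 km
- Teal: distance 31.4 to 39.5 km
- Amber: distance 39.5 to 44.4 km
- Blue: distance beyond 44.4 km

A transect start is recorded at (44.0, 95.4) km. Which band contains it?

Distance = √((44.0−51.8)² + (95.4−68.3)²) = √(60.840 + 734.410) = 28.200 km.
23.7 ≤ 28.200 < 31.4 → Red.

Red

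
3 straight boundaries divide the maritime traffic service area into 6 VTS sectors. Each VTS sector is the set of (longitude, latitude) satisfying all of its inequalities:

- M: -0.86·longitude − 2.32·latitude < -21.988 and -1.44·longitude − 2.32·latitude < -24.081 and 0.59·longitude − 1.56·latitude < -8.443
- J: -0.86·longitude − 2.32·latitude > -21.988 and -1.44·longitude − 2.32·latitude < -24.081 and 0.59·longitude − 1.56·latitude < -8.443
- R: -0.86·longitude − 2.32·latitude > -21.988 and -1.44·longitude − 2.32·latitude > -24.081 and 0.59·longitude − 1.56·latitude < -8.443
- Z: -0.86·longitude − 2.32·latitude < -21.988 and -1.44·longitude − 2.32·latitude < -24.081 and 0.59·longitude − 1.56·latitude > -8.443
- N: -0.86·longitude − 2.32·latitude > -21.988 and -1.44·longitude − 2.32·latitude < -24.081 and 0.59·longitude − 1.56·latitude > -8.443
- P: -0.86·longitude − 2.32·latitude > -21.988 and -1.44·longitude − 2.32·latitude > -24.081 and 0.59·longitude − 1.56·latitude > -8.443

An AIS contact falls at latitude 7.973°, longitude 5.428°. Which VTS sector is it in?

-0.86·5.428 − 2.32·7.973 = -23.165, which is < -21.988
-1.44·5.428 − 2.32·7.973 = -26.314, which is < -24.081
0.59·5.428 − 1.56·7.973 = -9.235, which is < -8.443
This sign pattern matches M.

M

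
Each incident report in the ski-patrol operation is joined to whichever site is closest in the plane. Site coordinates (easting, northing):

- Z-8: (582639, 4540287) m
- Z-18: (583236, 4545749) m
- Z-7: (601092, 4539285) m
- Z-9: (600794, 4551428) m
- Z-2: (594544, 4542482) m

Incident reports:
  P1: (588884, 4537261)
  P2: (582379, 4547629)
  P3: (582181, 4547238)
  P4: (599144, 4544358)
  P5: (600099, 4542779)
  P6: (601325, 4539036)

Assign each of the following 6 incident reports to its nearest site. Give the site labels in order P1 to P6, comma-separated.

P1 → Z-8 (d²=48156701.00)
P2 → Z-18 (d²=4268849.00)
P3 → Z-18 (d²=3330146.00)
P4 → Z-2 (d²=24679376.00)
P5 → Z-7 (d²=13194085.00)
P6 → Z-7 (d²=116290.00)

Z-8, Z-18, Z-18, Z-2, Z-7, Z-7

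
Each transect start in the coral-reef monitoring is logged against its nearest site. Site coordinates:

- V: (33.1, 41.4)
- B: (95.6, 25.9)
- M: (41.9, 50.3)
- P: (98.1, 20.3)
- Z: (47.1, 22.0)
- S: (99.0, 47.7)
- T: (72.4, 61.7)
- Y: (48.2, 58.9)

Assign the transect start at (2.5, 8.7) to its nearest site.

Squared distances to each site:
V: 2005.650; B: 8963.450; M: 3282.920; P: 9273.920; Z: 2166.050; S: 10833.250; T: 7695.010; Y: 4608.530.
Minimum at V.

V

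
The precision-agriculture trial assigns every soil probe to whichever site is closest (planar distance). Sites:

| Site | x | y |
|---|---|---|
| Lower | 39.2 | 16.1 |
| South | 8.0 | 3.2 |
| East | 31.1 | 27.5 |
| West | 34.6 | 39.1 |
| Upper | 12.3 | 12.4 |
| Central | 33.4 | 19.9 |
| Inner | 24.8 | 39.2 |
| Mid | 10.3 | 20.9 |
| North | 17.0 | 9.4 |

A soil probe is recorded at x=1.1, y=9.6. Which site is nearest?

Squared distances to each site:
Lower: 1493.860; South: 88.570; East: 1220.410; West: 1992.500; Upper: 133.280; Central: 1149.380; Inner: 1437.850; Mid: 212.330; North: 252.850.
Minimum at South.

South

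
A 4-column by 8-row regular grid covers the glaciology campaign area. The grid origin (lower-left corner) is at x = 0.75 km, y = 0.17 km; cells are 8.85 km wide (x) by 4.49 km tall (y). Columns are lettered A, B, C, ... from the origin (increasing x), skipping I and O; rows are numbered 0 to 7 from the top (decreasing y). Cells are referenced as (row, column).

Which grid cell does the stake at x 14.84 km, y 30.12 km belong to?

Column index: ⌊(14.84 − 0.75) / 8.85⌋ = ⌊1.592⌋ = 1 → column B
Row offset from origin: ⌊(30.12 − 0.17) / 4.49⌋ = ⌊6.670⌋ = 6 → row 1 (counted from top)

(1, B)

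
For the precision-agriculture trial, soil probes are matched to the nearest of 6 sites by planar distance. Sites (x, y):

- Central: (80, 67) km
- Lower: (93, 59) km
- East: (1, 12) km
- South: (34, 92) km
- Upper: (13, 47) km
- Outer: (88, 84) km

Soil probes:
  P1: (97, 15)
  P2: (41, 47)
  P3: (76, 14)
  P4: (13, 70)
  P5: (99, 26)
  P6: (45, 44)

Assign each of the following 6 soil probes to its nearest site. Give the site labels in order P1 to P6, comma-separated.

P1 → Lower (d²=1952.00)
P2 → Upper (d²=784.00)
P3 → Lower (d²=2314.00)
P4 → Upper (d²=529.00)
P5 → Lower (d²=1125.00)
P6 → Upper (d²=1033.00)

Lower, Upper, Lower, Upper, Lower, Upper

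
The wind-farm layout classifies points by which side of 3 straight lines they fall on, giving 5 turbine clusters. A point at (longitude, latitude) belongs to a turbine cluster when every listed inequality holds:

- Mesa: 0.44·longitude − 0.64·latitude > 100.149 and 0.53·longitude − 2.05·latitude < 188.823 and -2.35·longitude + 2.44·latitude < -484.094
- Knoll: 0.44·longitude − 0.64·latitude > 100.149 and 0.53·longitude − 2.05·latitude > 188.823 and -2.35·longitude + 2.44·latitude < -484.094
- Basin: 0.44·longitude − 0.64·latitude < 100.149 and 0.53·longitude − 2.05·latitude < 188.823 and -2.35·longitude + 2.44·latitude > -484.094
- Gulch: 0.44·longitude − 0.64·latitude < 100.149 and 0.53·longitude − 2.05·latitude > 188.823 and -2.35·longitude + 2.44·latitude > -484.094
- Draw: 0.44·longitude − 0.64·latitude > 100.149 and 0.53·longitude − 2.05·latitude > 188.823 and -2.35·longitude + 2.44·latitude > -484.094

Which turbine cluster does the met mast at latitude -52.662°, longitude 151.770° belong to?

0.44·151.770 − 0.64·-52.662 = 100.482, which is > 100.149
0.53·151.770 − 2.05·-52.662 = 188.395, which is < 188.823
-2.35·151.770 + 2.44·-52.662 = -485.155, which is < -484.094
This sign pattern matches Mesa.

Mesa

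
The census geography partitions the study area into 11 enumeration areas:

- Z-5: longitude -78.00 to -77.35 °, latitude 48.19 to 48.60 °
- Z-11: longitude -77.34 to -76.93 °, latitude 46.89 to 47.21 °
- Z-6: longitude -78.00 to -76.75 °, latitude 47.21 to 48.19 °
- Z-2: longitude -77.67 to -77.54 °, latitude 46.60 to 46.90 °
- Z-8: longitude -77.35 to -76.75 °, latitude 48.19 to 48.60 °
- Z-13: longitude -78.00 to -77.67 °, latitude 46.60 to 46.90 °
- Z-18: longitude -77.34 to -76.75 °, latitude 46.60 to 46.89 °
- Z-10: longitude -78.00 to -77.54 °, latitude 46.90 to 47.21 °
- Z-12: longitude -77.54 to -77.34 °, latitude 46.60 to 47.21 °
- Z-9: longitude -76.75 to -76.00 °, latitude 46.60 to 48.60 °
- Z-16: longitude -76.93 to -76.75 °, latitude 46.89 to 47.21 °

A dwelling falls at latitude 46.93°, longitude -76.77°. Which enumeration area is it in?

The point has longitude = -76.77 and latitude = 46.93.
Only Z-16 satisfies -76.93 ≤ longitude ≤ -76.75 and 46.89 ≤ latitude ≤ 47.21.

Z-16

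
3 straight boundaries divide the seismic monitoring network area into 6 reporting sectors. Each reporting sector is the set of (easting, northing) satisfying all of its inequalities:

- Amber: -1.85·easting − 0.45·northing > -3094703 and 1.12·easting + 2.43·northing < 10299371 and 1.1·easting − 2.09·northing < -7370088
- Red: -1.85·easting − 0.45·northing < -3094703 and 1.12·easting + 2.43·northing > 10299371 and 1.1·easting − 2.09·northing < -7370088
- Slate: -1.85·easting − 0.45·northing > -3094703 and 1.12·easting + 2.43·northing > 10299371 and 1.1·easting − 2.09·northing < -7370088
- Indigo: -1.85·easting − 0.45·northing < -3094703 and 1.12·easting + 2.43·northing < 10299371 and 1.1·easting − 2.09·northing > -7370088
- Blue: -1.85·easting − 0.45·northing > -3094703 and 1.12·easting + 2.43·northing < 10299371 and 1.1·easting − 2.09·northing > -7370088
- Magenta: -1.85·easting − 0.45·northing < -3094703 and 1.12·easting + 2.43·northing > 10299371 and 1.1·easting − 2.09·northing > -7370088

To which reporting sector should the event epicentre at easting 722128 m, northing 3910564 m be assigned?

-1.85·722128 − 0.45·3910564 = -3095690.600, which is < -3094703
1.12·722128 + 2.43·3910564 = 10311453.880, which is > 10299371
1.1·722128 − 2.09·3910564 = -7378737.960, which is < -7370088
This sign pattern matches Red.

Red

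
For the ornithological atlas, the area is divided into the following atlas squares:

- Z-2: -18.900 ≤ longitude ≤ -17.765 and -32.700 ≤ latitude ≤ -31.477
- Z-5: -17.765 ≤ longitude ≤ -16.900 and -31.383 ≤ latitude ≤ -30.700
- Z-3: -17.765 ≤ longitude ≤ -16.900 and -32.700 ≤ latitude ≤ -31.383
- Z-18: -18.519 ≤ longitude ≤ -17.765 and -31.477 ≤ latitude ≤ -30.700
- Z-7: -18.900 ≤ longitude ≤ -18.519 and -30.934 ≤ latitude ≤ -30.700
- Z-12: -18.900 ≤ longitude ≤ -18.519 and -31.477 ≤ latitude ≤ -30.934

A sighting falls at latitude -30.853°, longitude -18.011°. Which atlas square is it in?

Z-18

The point has longitude = -18.011 and latitude = -30.853.
Only Z-18 satisfies -18.519 ≤ longitude ≤ -17.765 and -31.477 ≤ latitude ≤ -30.700.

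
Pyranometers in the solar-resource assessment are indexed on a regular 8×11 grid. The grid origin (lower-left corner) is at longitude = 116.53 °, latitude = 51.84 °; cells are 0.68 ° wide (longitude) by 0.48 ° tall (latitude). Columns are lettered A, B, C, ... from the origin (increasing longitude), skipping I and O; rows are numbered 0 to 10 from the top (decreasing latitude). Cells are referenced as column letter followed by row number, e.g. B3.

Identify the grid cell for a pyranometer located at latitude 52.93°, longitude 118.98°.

D8

Column index: ⌊(118.98 − 116.53) / 0.68⌋ = ⌊3.603⌋ = 3 → column D
Row offset from origin: ⌊(52.93 − 51.84) / 0.48⌋ = ⌊2.271⌋ = 2 → row 8 (counted from top)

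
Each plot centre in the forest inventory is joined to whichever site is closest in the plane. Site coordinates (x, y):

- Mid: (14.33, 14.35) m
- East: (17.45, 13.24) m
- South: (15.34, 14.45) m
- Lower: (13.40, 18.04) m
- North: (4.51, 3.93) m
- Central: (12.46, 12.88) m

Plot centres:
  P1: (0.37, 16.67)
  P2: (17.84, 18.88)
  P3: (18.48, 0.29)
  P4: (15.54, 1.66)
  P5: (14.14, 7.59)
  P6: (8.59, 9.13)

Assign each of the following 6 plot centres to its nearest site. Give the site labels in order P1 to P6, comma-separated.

Central, Lower, East, North, Central, Central

P1 → Central (d²=160.53)
P2 → Lower (d²=20.42)
P3 → East (d²=168.76)
P4 → North (d²=126.81)
P5 → Central (d²=30.81)
P6 → Central (d²=29.04)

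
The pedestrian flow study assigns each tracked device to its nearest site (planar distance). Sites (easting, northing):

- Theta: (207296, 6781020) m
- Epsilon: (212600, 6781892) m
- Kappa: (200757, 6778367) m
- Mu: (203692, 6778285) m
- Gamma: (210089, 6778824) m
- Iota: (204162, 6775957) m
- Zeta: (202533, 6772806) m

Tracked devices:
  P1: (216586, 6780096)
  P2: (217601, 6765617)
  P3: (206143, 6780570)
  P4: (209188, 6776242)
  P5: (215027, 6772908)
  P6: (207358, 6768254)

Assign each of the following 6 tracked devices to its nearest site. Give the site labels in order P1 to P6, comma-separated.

P1 → Epsilon (d²=19113812.00)
P2 → Gamma (d²=230854993.00)
P3 → Theta (d²=1531909.00)
P4 → Gamma (d²=7478525.00)
P5 → Gamma (d²=59382900.00)
P6 → Zeta (d²=44001329.00)

Epsilon, Gamma, Theta, Gamma, Gamma, Zeta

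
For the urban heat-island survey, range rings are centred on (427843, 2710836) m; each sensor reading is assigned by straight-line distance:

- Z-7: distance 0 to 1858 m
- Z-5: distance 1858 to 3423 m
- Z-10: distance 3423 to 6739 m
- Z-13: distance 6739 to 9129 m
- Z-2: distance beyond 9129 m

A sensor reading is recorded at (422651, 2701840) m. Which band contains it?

Distance = √((422651−427843)² + (2701840−2710836)²) = √(26956864.000 + 80928016.000) = 10386.765 m.
9129 ≤ 10386.765 < ∞ → Z-2.

Z-2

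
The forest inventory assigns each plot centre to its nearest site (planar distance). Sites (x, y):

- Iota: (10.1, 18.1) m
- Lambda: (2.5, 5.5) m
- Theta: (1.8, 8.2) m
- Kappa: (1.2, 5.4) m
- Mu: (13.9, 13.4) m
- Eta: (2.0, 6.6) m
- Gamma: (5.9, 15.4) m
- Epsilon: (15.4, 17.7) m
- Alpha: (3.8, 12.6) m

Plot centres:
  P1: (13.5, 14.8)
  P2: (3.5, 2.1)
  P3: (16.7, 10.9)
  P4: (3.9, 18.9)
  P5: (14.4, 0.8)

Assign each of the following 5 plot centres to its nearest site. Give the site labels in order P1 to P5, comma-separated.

P1 → Mu (d²=2.12)
P2 → Lambda (d²=12.56)
P3 → Mu (d²=14.09)
P4 → Gamma (d²=16.25)
P5 → Mu (d²=159.01)

Mu, Lambda, Mu, Gamma, Mu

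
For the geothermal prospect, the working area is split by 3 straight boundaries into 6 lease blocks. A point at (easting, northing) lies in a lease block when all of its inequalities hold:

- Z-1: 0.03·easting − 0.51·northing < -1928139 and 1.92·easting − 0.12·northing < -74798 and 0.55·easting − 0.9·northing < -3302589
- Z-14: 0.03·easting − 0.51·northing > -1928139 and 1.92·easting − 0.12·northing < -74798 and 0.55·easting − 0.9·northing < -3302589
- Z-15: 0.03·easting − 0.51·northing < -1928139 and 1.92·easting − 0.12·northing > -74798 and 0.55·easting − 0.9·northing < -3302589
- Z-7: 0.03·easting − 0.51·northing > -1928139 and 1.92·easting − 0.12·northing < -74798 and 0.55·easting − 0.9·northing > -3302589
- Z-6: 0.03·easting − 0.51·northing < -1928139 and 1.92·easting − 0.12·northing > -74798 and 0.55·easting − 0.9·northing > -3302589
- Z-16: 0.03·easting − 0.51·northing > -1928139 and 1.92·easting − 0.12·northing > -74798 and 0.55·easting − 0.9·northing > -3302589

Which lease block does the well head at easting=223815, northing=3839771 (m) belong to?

0.03·223815 − 0.51·3839771 = -1951568.760, which is < -1928139
1.92·223815 − 0.12·3839771 = -31047.720, which is > -74798
0.55·223815 − 0.9·3839771 = -3332695.650, which is < -3302589
This sign pattern matches Z-15.

Z-15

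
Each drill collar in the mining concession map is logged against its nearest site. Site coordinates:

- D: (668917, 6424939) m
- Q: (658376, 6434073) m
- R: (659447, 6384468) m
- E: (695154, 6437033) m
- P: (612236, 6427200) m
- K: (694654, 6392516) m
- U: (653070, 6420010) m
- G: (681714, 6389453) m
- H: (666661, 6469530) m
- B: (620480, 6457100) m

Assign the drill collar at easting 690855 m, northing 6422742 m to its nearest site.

Squared distances to each site:
D: 486102653.000; Q: 1183277002.000; R: 2451361540.000; E: 222714082.000; P: 6200820925.000; K: 928043477.000; U: 1435170049.000; G: 1191715402.000; H: 2774466580.000; B: 6133112789.000.
Minimum at E.

E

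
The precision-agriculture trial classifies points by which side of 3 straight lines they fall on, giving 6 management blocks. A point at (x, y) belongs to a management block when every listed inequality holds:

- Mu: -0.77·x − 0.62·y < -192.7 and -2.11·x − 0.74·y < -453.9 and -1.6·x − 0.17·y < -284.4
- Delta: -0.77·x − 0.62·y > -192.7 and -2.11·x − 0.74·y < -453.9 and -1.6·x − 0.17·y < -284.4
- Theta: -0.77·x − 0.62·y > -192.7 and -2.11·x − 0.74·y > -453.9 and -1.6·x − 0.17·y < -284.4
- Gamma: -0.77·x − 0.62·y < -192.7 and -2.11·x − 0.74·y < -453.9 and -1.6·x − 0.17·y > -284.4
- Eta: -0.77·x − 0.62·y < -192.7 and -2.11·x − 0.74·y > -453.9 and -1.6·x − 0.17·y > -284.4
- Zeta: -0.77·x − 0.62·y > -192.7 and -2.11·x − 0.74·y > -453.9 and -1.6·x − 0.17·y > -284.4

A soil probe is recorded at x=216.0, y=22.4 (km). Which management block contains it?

Delta

-0.77·216.0 − 0.62·22.4 = -180.208, which is > -192.7
-2.11·216.0 − 0.74·22.4 = -472.336, which is < -453.9
-1.6·216.0 − 0.17·22.4 = -349.408, which is < -284.4
This sign pattern matches Delta.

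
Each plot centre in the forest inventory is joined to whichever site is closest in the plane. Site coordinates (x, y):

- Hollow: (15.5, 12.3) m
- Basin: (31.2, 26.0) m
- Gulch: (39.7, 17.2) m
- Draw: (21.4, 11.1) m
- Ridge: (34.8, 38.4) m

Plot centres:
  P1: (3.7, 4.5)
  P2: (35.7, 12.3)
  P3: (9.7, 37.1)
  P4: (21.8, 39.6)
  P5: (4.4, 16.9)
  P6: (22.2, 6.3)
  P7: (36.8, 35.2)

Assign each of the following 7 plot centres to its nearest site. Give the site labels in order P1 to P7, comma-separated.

P1 → Hollow (d²=200.08)
P2 → Gulch (d²=40.01)
P3 → Basin (d²=585.46)
P4 → Ridge (d²=170.44)
P5 → Hollow (d²=144.37)
P6 → Draw (d²=23.68)
P7 → Ridge (d²=14.24)

Hollow, Gulch, Basin, Ridge, Hollow, Draw, Ridge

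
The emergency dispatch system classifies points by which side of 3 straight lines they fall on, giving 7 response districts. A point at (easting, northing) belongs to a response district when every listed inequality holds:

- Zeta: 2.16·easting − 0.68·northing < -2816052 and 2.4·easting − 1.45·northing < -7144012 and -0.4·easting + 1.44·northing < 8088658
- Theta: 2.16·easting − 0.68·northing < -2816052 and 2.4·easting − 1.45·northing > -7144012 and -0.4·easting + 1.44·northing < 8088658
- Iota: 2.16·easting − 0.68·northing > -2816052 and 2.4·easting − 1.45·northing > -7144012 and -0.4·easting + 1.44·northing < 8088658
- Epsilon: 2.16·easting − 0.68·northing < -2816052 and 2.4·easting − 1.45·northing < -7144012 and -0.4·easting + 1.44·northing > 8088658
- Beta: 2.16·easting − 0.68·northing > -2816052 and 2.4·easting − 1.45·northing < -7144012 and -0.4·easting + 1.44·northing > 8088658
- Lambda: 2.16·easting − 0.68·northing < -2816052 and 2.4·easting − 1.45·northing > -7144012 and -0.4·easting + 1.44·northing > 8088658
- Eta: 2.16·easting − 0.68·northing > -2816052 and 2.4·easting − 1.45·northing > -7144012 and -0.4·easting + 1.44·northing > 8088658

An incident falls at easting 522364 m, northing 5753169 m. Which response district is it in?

Iota

2.16·522364 − 0.68·5753169 = -2783848.680, which is > -2816052
2.4·522364 − 1.45·5753169 = -7088421.450, which is > -7144012
-0.4·522364 + 1.44·5753169 = 8075617.760, which is < 8088658
This sign pattern matches Iota.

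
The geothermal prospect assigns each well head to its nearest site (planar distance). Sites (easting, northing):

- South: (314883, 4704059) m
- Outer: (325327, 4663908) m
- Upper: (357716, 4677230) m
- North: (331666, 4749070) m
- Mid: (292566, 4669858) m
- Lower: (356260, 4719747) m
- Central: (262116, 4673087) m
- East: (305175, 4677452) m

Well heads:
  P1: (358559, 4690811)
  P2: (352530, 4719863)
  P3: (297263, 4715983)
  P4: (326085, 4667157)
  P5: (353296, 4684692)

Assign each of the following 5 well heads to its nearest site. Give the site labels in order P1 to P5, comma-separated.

Upper, Lower, South, Outer, Upper

P1 → Upper (d²=185154210.00)
P2 → Lower (d²=13926356.00)
P3 → South (d²=452646176.00)
P4 → Outer (d²=11130565.00)
P5 → Upper (d²=75217844.00)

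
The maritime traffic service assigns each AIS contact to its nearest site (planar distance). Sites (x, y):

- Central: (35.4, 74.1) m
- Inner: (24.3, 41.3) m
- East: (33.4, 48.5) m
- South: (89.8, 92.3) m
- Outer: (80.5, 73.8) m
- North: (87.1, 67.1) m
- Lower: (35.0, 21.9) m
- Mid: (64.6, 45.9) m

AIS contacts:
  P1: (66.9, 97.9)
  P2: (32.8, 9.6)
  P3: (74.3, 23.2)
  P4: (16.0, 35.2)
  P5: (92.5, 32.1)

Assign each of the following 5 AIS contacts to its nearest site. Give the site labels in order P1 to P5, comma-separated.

P1 → South (d²=555.77)
P2 → Lower (d²=156.13)
P3 → Mid (d²=609.38)
P4 → Inner (d²=106.10)
P5 → Mid (d²=968.85)

South, Lower, Mid, Inner, Mid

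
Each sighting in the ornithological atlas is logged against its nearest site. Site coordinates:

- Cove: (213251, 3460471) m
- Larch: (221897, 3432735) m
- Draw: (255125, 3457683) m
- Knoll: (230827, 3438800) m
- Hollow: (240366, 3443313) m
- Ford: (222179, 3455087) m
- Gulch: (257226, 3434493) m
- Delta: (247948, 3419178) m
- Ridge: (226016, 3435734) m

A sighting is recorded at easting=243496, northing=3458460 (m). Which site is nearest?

Draw

Squared distances to each site:
Cove: 918804146.000; Larch: 1128292426.000; Draw: 135837370.000; Knoll: 547019161.000; Hollow: 239228509.000; Ford: 465791618.000; Gulch: 762929989.000; Delta: 1562895828.000; Ridge: 822021476.000.
Minimum at Draw.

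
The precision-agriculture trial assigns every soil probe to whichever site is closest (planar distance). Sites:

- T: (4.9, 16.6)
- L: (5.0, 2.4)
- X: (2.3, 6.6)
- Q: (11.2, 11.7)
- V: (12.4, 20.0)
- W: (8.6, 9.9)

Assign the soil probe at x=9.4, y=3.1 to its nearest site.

L

Squared distances to each site:
T: 202.500; L: 19.850; X: 62.660; Q: 77.200; V: 294.610; W: 46.880.
Minimum at L.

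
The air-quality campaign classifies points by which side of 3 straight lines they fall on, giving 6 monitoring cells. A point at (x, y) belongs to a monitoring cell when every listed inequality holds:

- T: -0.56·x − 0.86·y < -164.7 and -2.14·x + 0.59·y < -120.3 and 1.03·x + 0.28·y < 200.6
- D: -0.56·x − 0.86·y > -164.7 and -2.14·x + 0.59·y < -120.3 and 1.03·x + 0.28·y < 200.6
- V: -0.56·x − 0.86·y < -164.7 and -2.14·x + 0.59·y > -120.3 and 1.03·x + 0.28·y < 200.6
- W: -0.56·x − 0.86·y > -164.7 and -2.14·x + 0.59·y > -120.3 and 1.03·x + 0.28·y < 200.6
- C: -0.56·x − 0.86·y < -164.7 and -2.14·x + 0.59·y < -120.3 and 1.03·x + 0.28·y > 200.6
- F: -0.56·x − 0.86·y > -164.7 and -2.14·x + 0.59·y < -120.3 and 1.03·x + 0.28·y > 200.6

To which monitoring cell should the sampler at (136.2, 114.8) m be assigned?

T

-0.56·136.2 − 0.86·114.8 = -175.000, which is < -164.7
-2.14·136.2 + 0.59·114.8 = -223.736, which is < -120.3
1.03·136.2 + 0.28·114.8 = 172.430, which is < 200.6
This sign pattern matches T.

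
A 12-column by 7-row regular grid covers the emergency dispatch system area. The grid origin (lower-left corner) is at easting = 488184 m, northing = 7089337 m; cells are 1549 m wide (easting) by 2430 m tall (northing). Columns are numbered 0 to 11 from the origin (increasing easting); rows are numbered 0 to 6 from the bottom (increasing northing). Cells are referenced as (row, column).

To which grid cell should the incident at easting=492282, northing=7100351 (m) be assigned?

(4, 2)

Column index: ⌊(492282 − 488184) / 1549⌋ = ⌊2.646⌋ = 2
Row offset from origin: ⌊(7100351 − 7089337) / 2430⌋ = ⌊4.533⌋ = 4 → row 4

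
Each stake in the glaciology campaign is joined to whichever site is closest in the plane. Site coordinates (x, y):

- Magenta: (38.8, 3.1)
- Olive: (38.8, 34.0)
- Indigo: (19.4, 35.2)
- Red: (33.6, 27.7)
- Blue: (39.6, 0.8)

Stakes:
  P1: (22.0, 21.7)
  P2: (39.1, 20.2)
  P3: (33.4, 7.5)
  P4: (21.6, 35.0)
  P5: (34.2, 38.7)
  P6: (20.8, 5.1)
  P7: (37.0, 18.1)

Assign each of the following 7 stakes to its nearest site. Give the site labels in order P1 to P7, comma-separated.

Red, Red, Magenta, Indigo, Olive, Magenta, Red

P1 → Red (d²=170.56)
P2 → Red (d²=86.50)
P3 → Magenta (d²=48.52)
P4 → Indigo (d²=4.88)
P5 → Olive (d²=43.25)
P6 → Magenta (d²=328.00)
P7 → Red (d²=103.72)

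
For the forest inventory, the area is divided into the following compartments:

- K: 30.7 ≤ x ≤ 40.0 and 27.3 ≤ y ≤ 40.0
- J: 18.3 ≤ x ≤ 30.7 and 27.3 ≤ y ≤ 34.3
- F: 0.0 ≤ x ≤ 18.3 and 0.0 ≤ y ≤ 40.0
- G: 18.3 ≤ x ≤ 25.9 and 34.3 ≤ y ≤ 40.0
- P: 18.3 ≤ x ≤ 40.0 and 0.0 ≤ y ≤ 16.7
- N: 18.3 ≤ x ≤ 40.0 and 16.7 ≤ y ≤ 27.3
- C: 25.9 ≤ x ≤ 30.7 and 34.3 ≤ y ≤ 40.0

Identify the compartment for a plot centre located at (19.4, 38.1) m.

G

The point has x = 19.4 and y = 38.1.
Only G satisfies 18.3 ≤ x ≤ 25.9 and 34.3 ≤ y ≤ 40.0.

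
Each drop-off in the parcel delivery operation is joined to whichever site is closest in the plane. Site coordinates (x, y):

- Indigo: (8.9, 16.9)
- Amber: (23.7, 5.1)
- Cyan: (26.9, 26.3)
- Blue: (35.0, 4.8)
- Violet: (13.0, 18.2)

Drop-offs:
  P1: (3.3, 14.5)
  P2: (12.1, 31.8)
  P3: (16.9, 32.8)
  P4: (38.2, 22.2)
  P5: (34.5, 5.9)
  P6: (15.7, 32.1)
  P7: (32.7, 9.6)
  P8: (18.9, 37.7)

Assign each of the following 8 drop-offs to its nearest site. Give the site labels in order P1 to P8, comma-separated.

P1 → Indigo (d²=37.12)
P2 → Violet (d²=185.77)
P3 → Cyan (d²=142.25)
P4 → Cyan (d²=144.50)
P5 → Blue (d²=1.46)
P6 → Cyan (d²=159.08)
P7 → Blue (d²=28.33)
P8 → Cyan (d²=193.96)

Indigo, Violet, Cyan, Cyan, Blue, Cyan, Blue, Cyan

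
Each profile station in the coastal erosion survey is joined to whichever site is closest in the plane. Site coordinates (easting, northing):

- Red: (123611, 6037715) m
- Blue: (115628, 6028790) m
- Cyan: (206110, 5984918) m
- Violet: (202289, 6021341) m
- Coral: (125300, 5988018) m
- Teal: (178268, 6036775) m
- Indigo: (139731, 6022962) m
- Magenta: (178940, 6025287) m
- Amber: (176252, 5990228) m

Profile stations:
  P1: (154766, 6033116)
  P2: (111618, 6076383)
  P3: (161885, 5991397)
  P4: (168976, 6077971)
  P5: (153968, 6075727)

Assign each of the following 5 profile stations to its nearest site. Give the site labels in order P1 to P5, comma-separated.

P1 → Indigo (d²=329154941.00)
P2 → Red (d²=1639046273.00)
P3 → Amber (d²=207777250.00)
P4 → Teal (d²=1783451680.00)
P5 → Teal (d²=2107748304.00)

Indigo, Red, Amber, Teal, Teal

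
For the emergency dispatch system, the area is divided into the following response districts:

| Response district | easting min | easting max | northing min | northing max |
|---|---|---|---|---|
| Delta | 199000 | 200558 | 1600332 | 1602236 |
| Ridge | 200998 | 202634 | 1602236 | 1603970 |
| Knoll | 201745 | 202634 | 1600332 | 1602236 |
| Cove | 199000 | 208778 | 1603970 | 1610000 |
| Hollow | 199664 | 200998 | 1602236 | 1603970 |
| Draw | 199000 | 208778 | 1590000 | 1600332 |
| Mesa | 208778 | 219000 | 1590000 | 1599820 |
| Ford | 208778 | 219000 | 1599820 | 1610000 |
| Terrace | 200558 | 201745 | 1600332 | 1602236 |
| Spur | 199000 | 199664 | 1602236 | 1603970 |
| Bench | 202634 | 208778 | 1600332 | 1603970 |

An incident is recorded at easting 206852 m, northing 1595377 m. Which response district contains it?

The point has easting = 206852 and northing = 1595377.
Only Draw satisfies 199000 ≤ easting ≤ 208778 and 1590000 ≤ northing ≤ 1600332.

Draw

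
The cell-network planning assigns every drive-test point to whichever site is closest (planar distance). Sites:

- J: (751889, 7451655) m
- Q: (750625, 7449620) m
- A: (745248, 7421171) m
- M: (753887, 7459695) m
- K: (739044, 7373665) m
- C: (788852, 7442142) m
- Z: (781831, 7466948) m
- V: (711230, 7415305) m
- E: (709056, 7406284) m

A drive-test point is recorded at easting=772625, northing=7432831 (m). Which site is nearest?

C

Squared distances to each site:
J: 784324672.000; Q: 765870521.000; A: 885455729.000; M: 1072787140.000; K: 4628299117.000; C: 350010250.000; Z: 1248720125.000; V: 4076506701.000; E: 4745760970.000.
Minimum at C.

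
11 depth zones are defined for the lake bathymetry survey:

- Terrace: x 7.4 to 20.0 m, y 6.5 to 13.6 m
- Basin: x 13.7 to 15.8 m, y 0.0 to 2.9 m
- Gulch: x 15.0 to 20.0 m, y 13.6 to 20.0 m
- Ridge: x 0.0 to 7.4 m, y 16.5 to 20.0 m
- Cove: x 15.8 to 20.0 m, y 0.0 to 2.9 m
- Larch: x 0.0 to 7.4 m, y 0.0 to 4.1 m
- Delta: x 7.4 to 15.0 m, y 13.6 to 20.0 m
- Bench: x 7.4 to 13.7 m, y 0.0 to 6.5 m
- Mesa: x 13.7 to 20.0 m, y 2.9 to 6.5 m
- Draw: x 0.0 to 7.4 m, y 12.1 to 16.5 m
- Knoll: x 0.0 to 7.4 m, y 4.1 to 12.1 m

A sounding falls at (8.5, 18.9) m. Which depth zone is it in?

The point has x = 8.5 and y = 18.9.
Only Delta satisfies 7.4 ≤ x ≤ 15.0 and 13.6 ≤ y ≤ 20.0.

Delta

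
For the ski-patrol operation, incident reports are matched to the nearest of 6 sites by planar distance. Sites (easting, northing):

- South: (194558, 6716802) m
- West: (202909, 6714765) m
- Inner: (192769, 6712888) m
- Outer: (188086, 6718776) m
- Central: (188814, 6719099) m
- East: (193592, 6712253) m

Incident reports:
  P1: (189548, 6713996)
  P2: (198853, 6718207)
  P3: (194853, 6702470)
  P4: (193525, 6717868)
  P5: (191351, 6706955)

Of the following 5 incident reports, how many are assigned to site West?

P1 → Inner
P2 → South
P3 → East
P4 → South
P5 → East
0 of the 5 go to West.

0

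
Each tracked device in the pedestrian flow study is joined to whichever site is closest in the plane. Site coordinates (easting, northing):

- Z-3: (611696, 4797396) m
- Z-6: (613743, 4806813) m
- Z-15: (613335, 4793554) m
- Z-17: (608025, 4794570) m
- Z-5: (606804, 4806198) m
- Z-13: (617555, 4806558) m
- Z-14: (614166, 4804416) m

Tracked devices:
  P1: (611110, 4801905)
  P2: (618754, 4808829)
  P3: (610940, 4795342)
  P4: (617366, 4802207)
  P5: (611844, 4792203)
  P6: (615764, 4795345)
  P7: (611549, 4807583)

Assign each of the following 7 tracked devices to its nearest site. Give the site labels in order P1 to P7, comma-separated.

Z-14, Z-13, Z-3, Z-14, Z-15, Z-15, Z-6

P1 → Z-14 (d²=15644257.00)
P2 → Z-13 (d²=6595042.00)
P3 → Z-3 (d²=4790452.00)
P4 → Z-14 (d²=15119681.00)
P5 → Z-15 (d²=4048282.00)
P6 → Z-15 (d²=9107722.00)
P7 → Z-6 (d²=5406536.00)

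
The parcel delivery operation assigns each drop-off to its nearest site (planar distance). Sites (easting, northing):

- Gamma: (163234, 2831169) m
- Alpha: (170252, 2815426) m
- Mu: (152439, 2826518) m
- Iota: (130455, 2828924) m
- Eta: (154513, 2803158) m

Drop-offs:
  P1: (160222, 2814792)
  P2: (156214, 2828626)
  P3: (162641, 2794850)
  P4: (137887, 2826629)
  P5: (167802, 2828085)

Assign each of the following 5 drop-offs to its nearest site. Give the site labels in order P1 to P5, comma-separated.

Alpha, Mu, Eta, Iota, Gamma

P1 → Alpha (d²=101002856.00)
P2 → Mu (d²=18694289.00)
P3 → Eta (d²=135087248.00)
P4 → Iota (d²=60501649.00)
P5 → Gamma (d²=30377680.00)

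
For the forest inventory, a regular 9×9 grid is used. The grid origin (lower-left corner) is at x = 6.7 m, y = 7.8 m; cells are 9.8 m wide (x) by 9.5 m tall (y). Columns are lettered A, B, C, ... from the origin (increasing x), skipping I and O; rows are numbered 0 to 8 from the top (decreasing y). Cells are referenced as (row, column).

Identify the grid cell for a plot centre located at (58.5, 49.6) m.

(4, F)

Column index: ⌊(58.5 − 6.7) / 9.8⌋ = ⌊5.286⌋ = 5 → column F
Row offset from origin: ⌊(49.6 − 7.8) / 9.5⌋ = ⌊4.400⌋ = 4 → row 4 (counted from top)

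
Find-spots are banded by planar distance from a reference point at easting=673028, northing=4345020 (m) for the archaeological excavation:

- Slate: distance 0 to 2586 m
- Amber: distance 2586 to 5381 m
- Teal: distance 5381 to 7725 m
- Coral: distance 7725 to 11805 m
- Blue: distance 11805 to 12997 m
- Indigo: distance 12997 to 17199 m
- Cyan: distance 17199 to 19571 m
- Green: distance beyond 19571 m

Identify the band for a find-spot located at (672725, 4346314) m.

Distance = √((672725−673028)² + (4346314−4345020)²) = √(91809.000 + 1674436.000) = 1329.002 m.
0 ≤ 1329.002 < 2586 → Slate.

Slate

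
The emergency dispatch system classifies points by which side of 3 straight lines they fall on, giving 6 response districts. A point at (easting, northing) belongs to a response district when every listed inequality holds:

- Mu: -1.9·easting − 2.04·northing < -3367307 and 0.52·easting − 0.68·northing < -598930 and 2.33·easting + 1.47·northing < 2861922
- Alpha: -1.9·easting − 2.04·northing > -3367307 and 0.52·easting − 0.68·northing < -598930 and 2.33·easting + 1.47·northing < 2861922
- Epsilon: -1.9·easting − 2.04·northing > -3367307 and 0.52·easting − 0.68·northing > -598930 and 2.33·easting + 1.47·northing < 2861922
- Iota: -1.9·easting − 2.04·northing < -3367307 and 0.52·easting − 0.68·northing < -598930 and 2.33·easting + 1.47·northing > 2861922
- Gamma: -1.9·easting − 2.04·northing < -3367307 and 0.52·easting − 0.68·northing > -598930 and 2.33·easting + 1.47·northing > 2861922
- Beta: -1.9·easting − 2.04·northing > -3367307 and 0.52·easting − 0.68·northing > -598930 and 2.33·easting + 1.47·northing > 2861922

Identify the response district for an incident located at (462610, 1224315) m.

Gamma

-1.9·462610 − 2.04·1224315 = -3376561.600, which is < -3367307
0.52·462610 − 0.68·1224315 = -591977.000, which is > -598930
2.33·462610 + 1.47·1224315 = 2877624.350, which is > 2861922
This sign pattern matches Gamma.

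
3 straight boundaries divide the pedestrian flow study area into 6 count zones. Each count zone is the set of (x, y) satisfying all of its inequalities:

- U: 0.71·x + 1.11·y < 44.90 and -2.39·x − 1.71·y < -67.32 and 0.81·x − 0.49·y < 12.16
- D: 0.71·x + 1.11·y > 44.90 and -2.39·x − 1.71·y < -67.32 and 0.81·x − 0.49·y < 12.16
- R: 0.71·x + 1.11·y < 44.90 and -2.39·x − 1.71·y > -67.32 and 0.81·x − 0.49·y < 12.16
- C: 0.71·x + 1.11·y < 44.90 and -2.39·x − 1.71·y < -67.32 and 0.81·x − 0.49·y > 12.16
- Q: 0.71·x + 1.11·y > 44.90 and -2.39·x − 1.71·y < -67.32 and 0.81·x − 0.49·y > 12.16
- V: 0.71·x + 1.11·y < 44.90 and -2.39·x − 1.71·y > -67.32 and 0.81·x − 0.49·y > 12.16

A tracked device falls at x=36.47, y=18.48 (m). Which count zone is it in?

0.71·36.47 + 1.11·18.48 = 46.407, which is > 44.90
-2.39·36.47 − 1.71·18.48 = -118.764, which is < -67.32
0.81·36.47 − 0.49·18.48 = 20.486, which is > 12.16
This sign pattern matches Q.

Q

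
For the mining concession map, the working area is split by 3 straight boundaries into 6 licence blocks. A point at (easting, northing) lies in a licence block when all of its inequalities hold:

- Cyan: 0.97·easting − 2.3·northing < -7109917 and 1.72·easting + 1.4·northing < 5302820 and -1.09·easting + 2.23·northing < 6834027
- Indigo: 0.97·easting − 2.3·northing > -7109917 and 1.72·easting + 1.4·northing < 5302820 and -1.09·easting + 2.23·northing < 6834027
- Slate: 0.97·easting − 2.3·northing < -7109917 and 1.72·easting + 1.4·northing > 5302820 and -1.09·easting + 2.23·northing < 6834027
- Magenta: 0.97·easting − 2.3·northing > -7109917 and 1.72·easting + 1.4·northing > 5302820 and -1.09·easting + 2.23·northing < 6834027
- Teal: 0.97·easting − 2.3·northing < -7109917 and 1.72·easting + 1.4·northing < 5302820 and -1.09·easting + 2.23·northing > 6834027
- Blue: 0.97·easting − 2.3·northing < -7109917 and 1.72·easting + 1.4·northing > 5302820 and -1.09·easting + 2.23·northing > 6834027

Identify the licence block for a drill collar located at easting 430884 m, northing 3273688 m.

Slate

0.97·430884 − 2.3·3273688 = -7111524.920, which is < -7109917
1.72·430884 + 1.4·3273688 = 5324283.680, which is > 5302820
-1.09·430884 + 2.23·3273688 = 6830660.680, which is < 6834027
This sign pattern matches Slate.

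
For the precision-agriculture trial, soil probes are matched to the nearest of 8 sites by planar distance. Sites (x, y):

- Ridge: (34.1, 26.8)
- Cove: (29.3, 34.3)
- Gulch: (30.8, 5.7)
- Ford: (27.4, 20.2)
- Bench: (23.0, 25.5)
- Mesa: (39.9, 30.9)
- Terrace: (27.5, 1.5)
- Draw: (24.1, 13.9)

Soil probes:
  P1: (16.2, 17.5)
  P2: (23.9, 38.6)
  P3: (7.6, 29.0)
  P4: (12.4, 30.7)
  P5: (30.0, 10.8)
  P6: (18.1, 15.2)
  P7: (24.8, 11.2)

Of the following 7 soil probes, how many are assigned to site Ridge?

P1 → Draw
P2 → Cove
P3 → Bench
P4 → Bench
P5 → Gulch
P6 → Draw
P7 → Draw
0 of the 7 go to Ridge.

0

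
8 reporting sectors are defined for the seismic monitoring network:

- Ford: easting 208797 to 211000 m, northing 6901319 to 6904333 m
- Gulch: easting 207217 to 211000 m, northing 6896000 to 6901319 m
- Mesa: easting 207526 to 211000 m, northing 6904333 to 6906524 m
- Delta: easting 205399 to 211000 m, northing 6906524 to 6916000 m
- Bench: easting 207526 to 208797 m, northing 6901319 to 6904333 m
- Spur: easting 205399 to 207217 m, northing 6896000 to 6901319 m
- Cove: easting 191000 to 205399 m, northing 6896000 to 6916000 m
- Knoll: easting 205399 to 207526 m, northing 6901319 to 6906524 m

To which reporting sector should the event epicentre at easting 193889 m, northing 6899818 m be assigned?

Cove

The point has easting = 193889 and northing = 6899818.
Only Cove satisfies 191000 ≤ easting ≤ 205399 and 6896000 ≤ northing ≤ 6916000.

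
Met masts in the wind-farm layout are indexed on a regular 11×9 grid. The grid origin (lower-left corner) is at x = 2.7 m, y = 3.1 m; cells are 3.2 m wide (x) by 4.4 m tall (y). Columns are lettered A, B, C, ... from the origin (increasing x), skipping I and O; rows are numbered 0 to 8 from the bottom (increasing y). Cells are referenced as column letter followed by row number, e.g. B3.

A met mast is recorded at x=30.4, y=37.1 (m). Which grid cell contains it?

J7

Column index: ⌊(30.4 − 2.7) / 3.2⌋ = ⌊8.656⌋ = 8 → column J
Row offset from origin: ⌊(37.1 − 3.1) / 4.4⌋ = ⌊7.727⌋ = 7 → row 7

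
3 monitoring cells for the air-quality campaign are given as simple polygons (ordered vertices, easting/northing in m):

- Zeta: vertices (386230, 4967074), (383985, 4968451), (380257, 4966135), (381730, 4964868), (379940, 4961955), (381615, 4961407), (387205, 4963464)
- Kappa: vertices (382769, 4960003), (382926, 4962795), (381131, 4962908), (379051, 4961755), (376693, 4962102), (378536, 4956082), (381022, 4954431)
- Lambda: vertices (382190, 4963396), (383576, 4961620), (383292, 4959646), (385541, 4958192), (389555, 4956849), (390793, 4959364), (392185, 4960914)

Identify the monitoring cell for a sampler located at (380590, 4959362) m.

Cast a ray rightward from (380590, 4959362). For each polygon, the edges (by vertex number in listed order) whose endpoints lie on opposite sides of northing = 4959362, where each meets that height, and whether that is right or left of the point:
Zeta: no edge straddles that height → 0 crossings.
Kappa: 5–6 at easting≈377531.8 (left), 7–1 at easting≈382568.0 (right) → 1 crossing.
Lambda: 3–4 at easting≈383731.3 (right), 5–6 at easting≈390792.0 (right) → 2 crossings.
Only Kappa has an odd count, so the point is inside Kappa.

Kappa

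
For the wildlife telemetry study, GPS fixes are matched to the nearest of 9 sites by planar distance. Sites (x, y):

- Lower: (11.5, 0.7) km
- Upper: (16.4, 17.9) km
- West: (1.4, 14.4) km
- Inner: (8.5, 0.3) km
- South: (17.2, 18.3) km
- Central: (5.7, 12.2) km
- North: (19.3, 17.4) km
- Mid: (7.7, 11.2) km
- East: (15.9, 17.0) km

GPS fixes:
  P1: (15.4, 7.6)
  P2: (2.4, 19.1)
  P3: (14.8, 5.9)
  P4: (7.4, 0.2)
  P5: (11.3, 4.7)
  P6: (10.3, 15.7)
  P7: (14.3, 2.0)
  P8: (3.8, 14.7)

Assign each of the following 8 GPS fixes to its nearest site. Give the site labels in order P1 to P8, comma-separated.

P1 → Lower (d²=62.82)
P2 → West (d²=23.09)
P3 → Lower (d²=37.93)
P4 → Inner (d²=1.22)
P5 → Lower (d²=16.04)
P6 → Mid (d²=27.01)
P7 → Lower (d²=9.53)
P8 → West (d²=5.85)

Lower, West, Lower, Inner, Lower, Mid, Lower, West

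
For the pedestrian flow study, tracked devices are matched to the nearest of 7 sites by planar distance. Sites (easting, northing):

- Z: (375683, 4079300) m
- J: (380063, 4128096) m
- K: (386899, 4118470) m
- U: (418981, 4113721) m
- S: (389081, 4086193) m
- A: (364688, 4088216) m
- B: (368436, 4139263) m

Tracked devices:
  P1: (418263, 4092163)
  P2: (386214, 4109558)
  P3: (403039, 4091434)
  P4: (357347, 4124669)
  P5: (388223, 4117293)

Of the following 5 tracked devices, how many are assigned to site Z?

0

P1 → U
P2 → K
P3 → S
P4 → B
P5 → K
0 of the 5 go to Z.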